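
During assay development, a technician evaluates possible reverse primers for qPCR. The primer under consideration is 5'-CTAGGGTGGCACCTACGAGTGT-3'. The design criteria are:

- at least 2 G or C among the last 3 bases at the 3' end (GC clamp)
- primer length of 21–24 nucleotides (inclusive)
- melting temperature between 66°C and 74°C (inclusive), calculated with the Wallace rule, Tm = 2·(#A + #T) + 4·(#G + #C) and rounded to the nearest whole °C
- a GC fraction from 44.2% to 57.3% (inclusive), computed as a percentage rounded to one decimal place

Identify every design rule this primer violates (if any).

Fails: GC clamp, GC content.

Base counts: A=4, T=5, G=8, C=5 (length 22).
GC clamp: 3' end TGT has 1 G/C, need ≥2 ✗
length: length 22 ✓
Tm: Tm = 2·9 + 4·13 = 70°C ✓
GC content: GC 13/22 = 59.1%, outside 44.2–57.3% ✗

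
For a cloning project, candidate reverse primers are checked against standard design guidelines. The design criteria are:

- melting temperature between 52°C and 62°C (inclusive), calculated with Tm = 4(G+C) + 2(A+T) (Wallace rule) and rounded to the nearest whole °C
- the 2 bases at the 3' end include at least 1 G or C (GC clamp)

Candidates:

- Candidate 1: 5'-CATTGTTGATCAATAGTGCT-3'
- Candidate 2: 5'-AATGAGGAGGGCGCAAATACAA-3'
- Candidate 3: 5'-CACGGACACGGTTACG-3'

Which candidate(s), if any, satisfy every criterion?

Candidate 1 (20 nt, A=5 T=8 G=4 C=3): Tm = 2·13 + 4·7 = 54°C ✓; 3' end CT has 1 G/C ✓ — passes.
Candidate 2 (22 nt, A=10 T=2 G=7 C=3): Tm = 2·12 + 4·10 = 64°C, outside 52–62°C ✗; 3' end AA has 0 G/C, need ≥1 ✗ — fails.
Candidate 3 (16 nt, A=4 T=2 G=5 C=5): Tm = 2·6 + 4·10 = 52°C ✓; 3' end CG has 2 G/C ✓ — passes.

Candidate 1 and Candidate 3.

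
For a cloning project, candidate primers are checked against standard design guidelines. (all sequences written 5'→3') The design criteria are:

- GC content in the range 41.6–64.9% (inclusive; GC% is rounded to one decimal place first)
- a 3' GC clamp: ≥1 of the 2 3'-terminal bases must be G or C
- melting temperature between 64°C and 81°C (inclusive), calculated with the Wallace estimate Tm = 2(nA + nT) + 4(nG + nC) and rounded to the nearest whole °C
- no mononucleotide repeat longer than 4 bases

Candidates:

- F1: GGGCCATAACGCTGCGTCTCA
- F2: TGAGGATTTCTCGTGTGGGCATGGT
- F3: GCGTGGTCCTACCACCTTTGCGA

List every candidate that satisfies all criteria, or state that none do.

F1, F2 and F3.

F1 (21 nt, A=4 T=4 G=6 C=7): GC 13/21 = 61.9% ✓; 3' end CA has 1 G/C ✓; Tm = 2·8 + 4·13 = 68°C ✓; longest run = 3 ✓ — passes.
F2 (25 nt, A=3 T=9 G=10 C=3): GC 13/25 = 52.0% ✓; 3' end GT has 1 G/C ✓; Tm = 2·12 + 4·13 = 76°C ✓; longest run = 3 ✓ — passes.
F3 (23 nt, A=3 T=6 G=6 C=8): GC 14/23 = 60.9% ✓; 3' end GA has 1 G/C ✓; Tm = 2·9 + 4·14 = 74°C ✓; longest run = 3 ✓ — passes.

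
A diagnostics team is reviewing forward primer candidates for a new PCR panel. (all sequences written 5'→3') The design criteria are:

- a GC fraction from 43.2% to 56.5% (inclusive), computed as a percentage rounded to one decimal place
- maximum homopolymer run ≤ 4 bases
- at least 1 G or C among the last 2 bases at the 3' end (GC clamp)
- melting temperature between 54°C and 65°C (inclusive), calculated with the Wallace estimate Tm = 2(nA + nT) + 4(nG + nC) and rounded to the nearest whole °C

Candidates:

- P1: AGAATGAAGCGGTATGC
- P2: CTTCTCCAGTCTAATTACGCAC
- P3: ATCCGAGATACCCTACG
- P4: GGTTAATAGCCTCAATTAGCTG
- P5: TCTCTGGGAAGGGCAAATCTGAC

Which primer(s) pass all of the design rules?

P2 only.

P1 (17 nt, A=6 T=3 G=6 C=2): GC 8/17 = 47.1% ✓; longest run = 2 ✓; 3' end GC has 2 G/C ✓; Tm = 2·9 + 4·8 = 50°C, outside 54–65°C ✗ — fails.
P2 (22 nt, A=5 T=7 G=2 C=8): GC 10/22 = 45.5% ✓; longest run = 2 ✓; 3' end AC has 1 G/C ✓; Tm = 2·12 + 4·10 = 64°C ✓ — passes.
P3 (17 nt, A=5 T=3 G=3 C=6): GC 9/17 = 52.9% ✓; longest run = 3 ✓; 3' end CG has 2 G/C ✓; Tm = 2·8 + 4·9 = 52°C, outside 54–65°C ✗ — fails.
P4 (22 nt, A=6 T=7 G=5 C=4): GC 9/22 = 40.9%, outside 43.2–56.5% ✗; longest run = 2 ✓; 3' end TG has 1 G/C ✓; Tm = 2·13 + 4·9 = 62°C ✓ — fails.
P5 (23 nt, A=6 T=5 G=7 C=5): GC 12/23 = 52.2% ✓; longest run = 3 ✓; 3' end AC has 1 G/C ✓; Tm = 2·11 + 4·12 = 70°C, outside 54–65°C ✗ — fails.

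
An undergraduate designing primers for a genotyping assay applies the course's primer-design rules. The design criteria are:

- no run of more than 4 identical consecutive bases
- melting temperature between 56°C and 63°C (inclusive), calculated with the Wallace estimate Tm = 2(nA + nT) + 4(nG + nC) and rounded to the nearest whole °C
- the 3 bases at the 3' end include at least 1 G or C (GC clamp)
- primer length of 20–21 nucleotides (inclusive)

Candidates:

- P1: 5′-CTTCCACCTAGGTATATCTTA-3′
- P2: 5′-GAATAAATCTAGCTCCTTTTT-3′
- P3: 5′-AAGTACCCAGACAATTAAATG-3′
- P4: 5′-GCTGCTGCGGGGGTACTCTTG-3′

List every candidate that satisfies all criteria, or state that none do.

P3 only.

P1 (21 nt, A=5 T=8 G=2 C=6): longest run = 2 ✓; Tm = 2·13 + 4·8 = 58°C ✓; 3' end TTA has 0 G/C, need ≥1 ✗; length 21 ✓ — fails.
P2 (21 nt, A=6 T=9 G=2 C=4): longest run = 5, exceeds 4 ✗; Tm = 2·15 + 4·6 = 54°C, outside 56–63°C ✗; 3' end TTT has 0 G/C, need ≥1 ✗; length 21 ✓ — fails.
P3 (21 nt, A=10 T=4 G=3 C=4): longest run = 3 ✓; Tm = 2·14 + 4·7 = 56°C ✓; 3' end ATG has 1 G/C ✓; length 21 ✓ — passes.
P4 (21 nt, A=1 T=6 G=9 C=5): longest run = 5, exceeds 4 ✗; Tm = 2·7 + 4·14 = 70°C, outside 56–63°C ✗; 3' end TTG has 1 G/C ✓; length 21 ✓ — fails.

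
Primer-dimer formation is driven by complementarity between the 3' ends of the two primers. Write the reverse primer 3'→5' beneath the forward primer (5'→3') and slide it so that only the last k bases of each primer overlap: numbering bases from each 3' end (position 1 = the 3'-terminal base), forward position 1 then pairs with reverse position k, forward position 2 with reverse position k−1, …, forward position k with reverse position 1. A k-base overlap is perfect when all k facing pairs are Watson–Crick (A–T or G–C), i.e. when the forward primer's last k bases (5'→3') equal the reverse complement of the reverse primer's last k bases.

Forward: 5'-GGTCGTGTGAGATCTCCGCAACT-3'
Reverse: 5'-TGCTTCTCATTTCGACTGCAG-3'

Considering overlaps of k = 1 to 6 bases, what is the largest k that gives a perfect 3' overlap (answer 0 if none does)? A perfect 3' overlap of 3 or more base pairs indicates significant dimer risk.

Last 6 bases (5'→3') — forward …GCAACT, reverse …CTGCAG.
Reverse complement of the reverse primer's last 6 bases: CTGCAG; its first k bases are the reverse complement of the reverse primer's last k bases, so a perfect k-base overlap needs the forward primer's last k bases to equal them.
Comparing (forward last k vs required): k=1: T vs C ✗; k=2: CT vs CT ✓; k=3: ACT vs CTG ✗; k=4: AACT vs CTGC ✗; k=5: CAACT vs CTGCA ✗; k=6: GCAACT vs CTGCAG ✗.
Only k = 2 is perfect, so the longest perfect 3' overlap is 2.

Longest perfect overlap: 2 complementary base pairs; below the dimer-risk threshold (threshold 3).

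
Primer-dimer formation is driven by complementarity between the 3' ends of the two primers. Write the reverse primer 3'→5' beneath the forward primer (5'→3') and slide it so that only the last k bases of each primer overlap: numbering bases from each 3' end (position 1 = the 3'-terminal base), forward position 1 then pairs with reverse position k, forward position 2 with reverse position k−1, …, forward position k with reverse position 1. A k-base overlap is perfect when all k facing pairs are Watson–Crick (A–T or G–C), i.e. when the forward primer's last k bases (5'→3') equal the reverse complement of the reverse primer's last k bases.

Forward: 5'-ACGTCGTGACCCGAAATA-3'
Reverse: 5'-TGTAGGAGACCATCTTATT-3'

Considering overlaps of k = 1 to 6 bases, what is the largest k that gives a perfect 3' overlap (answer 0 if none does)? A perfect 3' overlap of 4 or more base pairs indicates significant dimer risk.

Longest perfect overlap: 4 complementary base pairs; significant dimer risk (threshold 4).

Last 6 bases (5'→3') — forward …GAAATA, reverse …CTTATT.
Reverse complement of the reverse primer's last 6 bases: AATAAG; its first k bases are the reverse complement of the reverse primer's last k bases, so a perfect k-base overlap needs the forward primer's last k bases to equal them.
Comparing (forward last k vs required): k=1: A vs A ✓; k=2: TA vs AA ✗; k=3: ATA vs AAT ✗; k=4: AATA vs AATA ✓; k=5: AAATA vs AATAA ✗; k=6: GAAATA vs AATAAG ✗.
Perfect overlaps at k = 1, 4; the largest is 4.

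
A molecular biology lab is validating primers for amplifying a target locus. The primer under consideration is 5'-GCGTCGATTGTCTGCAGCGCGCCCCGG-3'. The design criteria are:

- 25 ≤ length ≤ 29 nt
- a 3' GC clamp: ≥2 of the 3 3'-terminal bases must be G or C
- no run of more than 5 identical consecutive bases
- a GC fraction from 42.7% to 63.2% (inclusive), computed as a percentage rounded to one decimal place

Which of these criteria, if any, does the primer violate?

Base counts: A=2, T=5, G=10, C=10 (length 27).
length: length 27 ✓
GC clamp: 3' end CGG has 3 G/C ✓
homopolymer run: longest run = 4 ✓
GC content: GC 20/27 = 74.1%, outside 42.7–63.2% ✗

Fails: GC content.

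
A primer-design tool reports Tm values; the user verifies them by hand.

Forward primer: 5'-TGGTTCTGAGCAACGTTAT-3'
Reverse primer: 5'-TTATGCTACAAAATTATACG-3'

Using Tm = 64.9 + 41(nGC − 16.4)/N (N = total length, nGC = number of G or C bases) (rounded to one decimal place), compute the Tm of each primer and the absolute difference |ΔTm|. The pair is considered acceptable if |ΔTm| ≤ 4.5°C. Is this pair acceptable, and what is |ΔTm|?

|ΔTm| = 5.3°C; the pair is not acceptable.

Forward: G+C = 8, N = 19 → Tm = 64.9 + 41·(8 − 16.4)/19 = 46.8°C.
Reverse: G+C = 5, N = 20 → Tm = 64.9 + 41·(5 − 16.4)/20 = 41.5°C.
|ΔTm| = |46.8 − 41.5| = 5.3°C, > 4.5°C.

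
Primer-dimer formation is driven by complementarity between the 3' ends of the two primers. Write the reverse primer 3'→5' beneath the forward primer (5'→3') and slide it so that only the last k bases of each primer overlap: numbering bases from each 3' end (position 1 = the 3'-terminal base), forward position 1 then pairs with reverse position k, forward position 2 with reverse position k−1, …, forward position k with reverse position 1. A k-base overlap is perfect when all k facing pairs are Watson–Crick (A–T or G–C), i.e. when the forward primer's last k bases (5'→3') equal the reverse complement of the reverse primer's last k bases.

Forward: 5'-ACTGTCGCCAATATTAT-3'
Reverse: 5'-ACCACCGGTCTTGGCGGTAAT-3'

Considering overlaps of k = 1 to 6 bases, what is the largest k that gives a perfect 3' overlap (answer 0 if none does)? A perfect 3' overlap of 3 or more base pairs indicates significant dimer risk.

Last 6 bases (5'→3') — forward …TATTAT, reverse …GGTAAT.
Reverse complement of the reverse primer's last 6 bases: ATTACC; its first k bases are the reverse complement of the reverse primer's last k bases, so a perfect k-base overlap needs the forward primer's last k bases to equal them.
Comparing (forward last k vs required): k=1: T vs A ✗; k=2: AT vs AT ✓; k=3: TAT vs ATT ✗; k=4: TTAT vs ATTA ✗; k=5: ATTAT vs ATTAC ✗; k=6: TATTAT vs ATTACC ✗.
Only k = 2 is perfect, so the longest perfect 3' overlap is 2.

Longest perfect overlap: 2 complementary base pairs; below the dimer-risk threshold (threshold 3).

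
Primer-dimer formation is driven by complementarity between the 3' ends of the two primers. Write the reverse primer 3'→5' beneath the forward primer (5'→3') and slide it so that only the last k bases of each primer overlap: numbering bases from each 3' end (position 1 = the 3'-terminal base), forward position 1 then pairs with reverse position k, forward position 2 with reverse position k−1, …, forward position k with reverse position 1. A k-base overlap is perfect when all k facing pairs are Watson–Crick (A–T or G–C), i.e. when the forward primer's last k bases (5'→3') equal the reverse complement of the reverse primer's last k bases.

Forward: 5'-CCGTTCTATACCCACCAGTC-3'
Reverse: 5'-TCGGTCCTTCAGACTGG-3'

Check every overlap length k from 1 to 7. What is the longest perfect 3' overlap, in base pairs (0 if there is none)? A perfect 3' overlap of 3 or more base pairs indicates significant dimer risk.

Longest perfect overlap: 6 complementary base pairs; significant dimer risk (threshold 3).

Last 7 bases (5'→3') — forward …ACCAGTC, reverse …AGACTGG.
Reverse complement of the reverse primer's last 7 bases: CCAGTCT; its first k bases are the reverse complement of the reverse primer's last k bases, so a perfect k-base overlap needs the forward primer's last k bases to equal them.
Comparing (forward last k vs required): k=1: C vs C ✓; k=2: TC vs CC ✗; k=3: GTC vs CCA ✗; k=4: AGTC vs CCAG ✗; k=5: CAGTC vs CCAGT ✗; k=6: CCAGTC vs CCAGTC ✓; k=7: ACCAGTC vs CCAGTCT ✗.
Perfect overlaps at k = 1, 6; the largest is 6.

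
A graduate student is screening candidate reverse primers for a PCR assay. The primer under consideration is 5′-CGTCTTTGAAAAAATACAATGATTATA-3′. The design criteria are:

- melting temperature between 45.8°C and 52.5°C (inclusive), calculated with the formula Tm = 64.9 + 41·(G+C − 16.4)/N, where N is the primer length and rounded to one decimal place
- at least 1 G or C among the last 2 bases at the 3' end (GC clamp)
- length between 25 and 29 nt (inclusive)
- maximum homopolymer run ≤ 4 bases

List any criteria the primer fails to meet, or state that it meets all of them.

Fails: GC clamp, homopolymer run.

Base counts: A=12, T=9, G=3, C=3 (length 27).
Tm: Tm = 64.9 + 41·(6 − 16.4)/27 = 49.1°C ✓
GC clamp: 3' end TA has 0 G/C, need ≥1 ✗
length: length 27 ✓
homopolymer run: longest run = 6, exceeds 4 ✗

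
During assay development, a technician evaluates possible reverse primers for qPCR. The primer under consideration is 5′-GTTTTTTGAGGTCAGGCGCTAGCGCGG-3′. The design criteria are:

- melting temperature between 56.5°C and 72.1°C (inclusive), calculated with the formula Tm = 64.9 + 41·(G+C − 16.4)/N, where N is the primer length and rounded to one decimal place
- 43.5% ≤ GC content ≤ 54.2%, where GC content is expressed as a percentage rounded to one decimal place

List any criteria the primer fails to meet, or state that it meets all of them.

Base counts: A=3, T=8, G=11, C=5 (length 27).
Tm: Tm = 64.9 + 41·(16 − 16.4)/27 = 64.3°C ✓
GC content: GC 16/27 = 59.3%, outside 43.5–54.2% ✗

Fails: GC content.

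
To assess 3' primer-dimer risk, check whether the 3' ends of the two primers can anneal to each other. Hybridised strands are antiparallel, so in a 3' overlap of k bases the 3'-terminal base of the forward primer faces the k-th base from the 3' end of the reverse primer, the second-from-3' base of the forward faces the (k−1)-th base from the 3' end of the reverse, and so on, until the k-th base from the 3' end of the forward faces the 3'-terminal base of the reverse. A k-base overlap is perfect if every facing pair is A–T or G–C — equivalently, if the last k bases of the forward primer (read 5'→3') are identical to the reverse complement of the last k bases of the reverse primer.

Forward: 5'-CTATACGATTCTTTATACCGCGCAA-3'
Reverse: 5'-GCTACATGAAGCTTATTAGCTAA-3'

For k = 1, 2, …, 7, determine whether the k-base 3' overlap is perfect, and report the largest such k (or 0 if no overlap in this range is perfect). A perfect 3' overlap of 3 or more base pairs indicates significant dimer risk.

Last 7 bases (5'→3') — forward …CGCGCAA, reverse …TAGCTAA.
Reverse complement of the reverse primer's last 7 bases: TTAGCTA; its first k bases are the reverse complement of the reverse primer's last k bases, so a perfect k-base overlap needs the forward primer's last k bases to equal them.
Comparing (forward last k vs required): k=1: A vs T ✗; k=2: AA vs TT ✗; k=3: CAA vs TTA ✗; k=4: GCAA vs TTAG ✗; k=5: CGCAA vs TTAGC ✗; k=6: GCGCAA vs TTAGCT ✗; k=7: CGCGCAA vs TTAGCTA ✗.
No overlap length from 1 to 7 is perfect, so the longest perfect 3' overlap is 0.

Longest perfect overlap: 0 complementary base pairs; below the dimer-risk threshold (threshold 3).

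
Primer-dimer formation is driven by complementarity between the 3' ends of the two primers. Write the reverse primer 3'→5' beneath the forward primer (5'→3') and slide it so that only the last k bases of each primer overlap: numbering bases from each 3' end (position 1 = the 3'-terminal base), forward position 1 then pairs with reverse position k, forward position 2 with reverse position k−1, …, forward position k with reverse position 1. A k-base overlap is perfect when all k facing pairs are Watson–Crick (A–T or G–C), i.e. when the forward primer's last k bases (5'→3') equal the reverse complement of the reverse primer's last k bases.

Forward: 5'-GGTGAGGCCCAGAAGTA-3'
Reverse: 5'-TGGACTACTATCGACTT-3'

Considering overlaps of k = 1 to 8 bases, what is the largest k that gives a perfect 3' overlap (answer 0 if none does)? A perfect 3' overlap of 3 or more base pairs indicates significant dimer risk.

Longest perfect overlap: 1 complementary base pair; below the dimer-risk threshold (threshold 3).

Last 8 bases (5'→3') — forward …CAGAAGTA, reverse …ATCGACTT.
Reverse complement of the reverse primer's last 8 bases: AAGTCGAT; its first k bases are the reverse complement of the reverse primer's last k bases, so a perfect k-base overlap needs the forward primer's last k bases to equal them.
Comparing (forward last k vs required): k=1: A vs A ✓; k=2: TA vs AA ✗; k=3: GTA vs AAG ✗; k=4: AGTA vs AAGT ✗; k=5: AAGTA vs AAGTC ✗; k=6: GAAGTA vs AAGTCG ✗; k=7: AGAAGTA vs AAGTCGA ✗; k=8: CAGAAGTA vs AAGTCGAT ✗.
Only k = 1 is perfect, so the longest perfect 3' overlap is 1.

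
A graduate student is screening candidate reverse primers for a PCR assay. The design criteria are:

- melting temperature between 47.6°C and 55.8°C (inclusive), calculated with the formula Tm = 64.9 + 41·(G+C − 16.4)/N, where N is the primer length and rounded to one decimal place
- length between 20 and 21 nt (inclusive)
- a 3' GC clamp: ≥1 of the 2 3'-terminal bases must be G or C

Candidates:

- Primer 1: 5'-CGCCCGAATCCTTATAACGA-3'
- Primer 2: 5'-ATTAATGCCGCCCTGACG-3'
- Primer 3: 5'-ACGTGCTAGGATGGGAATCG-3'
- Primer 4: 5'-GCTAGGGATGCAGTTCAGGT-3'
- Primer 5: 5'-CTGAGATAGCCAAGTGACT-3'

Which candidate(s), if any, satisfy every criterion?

Primer 1, Primer 3 and Primer 4.

Primer 1 (20 nt, A=6 T=4 G=3 C=7): Tm = 64.9 + 41·(10 − 16.4)/20 = 51.8°C ✓; length 20 ✓; 3' end GA has 1 G/C ✓ — passes.
Primer 2 (18 nt, A=4 T=4 G=4 C=6): Tm = 64.9 + 41·(10 − 16.4)/18 = 50.3°C ✓; length 18, outside 20–21 ✗; 3' end CG has 2 G/C ✓ — fails.
Primer 3 (20 nt, A=5 T=4 G=8 C=3): Tm = 64.9 + 41·(11 − 16.4)/20 = 53.8°C ✓; length 20 ✓; 3' end CG has 2 G/C ✓ — passes.
Primer 4 (20 nt, A=4 T=5 G=8 C=3): Tm = 64.9 + 41·(11 − 16.4)/20 = 53.8°C ✓; length 20 ✓; 3' end GT has 1 G/C ✓ — passes.
Primer 5 (19 nt, A=6 T=4 G=5 C=4): Tm = 64.9 + 41·(9 − 16.4)/19 = 48.9°C ✓; length 19, outside 20–21 ✗; 3' end CT has 1 G/C ✓ — fails.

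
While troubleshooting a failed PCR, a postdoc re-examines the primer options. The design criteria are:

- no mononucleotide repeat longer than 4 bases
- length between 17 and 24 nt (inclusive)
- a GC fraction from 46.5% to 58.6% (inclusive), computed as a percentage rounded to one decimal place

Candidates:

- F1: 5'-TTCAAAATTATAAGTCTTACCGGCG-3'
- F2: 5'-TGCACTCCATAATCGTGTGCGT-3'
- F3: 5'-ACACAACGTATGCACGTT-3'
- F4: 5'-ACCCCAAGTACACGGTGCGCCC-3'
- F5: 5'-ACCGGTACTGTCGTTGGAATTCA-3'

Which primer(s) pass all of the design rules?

F2 and F5.

F1 (25 nt, A=8 T=8 G=4 C=5): longest run = 4 ✓; length 25, outside 17–24 ✗; GC 9/25 = 36.0%, outside 46.5–58.6% ✗ — fails.
F2 (22 nt, A=4 T=7 G=5 C=6): longest run = 2 ✓; length 22 ✓; GC 11/22 = 50.0% ✓ — passes.
F3 (18 nt, A=6 T=4 G=3 C=5): longest run = 2 ✓; length 18 ✓; GC 8/18 = 44.4%, outside 46.5–58.6% ✗ — fails.
F4 (22 nt, A=5 T=2 G=5 C=10): longest run = 4 ✓; length 22 ✓; GC 15/22 = 68.2%, outside 46.5–58.6% ✗ — fails.
F5 (23 nt, A=5 T=7 G=6 C=5): longest run = 2 ✓; length 23 ✓; GC 11/23 = 47.8% ✓ — passes.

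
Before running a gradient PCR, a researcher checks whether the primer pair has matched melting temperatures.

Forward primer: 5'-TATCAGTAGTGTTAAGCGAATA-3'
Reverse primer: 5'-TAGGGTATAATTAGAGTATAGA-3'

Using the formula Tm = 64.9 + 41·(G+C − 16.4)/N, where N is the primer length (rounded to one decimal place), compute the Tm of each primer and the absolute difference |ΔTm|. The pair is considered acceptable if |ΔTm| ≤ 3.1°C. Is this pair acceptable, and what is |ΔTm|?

Forward: G+C = 7, N = 22 → Tm = 64.9 + 41·(7 − 16.4)/22 = 47.4°C.
Reverse: G+C = 6, N = 22 → Tm = 64.9 + 41·(6 − 16.4)/22 = 45.5°C.
|ΔTm| = |47.4 − 45.5| = 1.9°C, ≤ 3.1°C.

|ΔTm| = 1.9°C; the pair is acceptable.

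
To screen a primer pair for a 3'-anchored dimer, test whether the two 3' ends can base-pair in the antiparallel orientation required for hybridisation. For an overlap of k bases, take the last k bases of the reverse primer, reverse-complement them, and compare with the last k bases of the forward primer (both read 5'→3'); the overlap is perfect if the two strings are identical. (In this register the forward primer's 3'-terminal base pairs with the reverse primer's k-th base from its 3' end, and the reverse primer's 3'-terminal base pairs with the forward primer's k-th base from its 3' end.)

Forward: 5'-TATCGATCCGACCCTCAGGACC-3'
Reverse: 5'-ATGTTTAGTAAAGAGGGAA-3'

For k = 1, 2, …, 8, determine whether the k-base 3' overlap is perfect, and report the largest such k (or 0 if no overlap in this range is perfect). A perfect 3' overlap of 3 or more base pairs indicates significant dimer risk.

Longest perfect overlap: 0 complementary base pairs; below the dimer-risk threshold (threshold 3).

Last 8 bases (5'→3') — forward …TCAGGACC, reverse …AGAGGGAA.
Reverse complement of the reverse primer's last 8 bases: TTCCCTCT; its first k bases are the reverse complement of the reverse primer's last k bases, so a perfect k-base overlap needs the forward primer's last k bases to equal them.
Comparing (forward last k vs required): k=1: C vs T ✗; k=2: CC vs TT ✗; k=3: ACC vs TTC ✗; k=4: GACC vs TTCC ✗; k=5: GGACC vs TTCCC ✗; k=6: AGGACC vs TTCCCT ✗; k=7: CAGGACC vs TTCCCTC ✗; k=8: TCAGGACC vs TTCCCTCT ✗.
No overlap length from 1 to 8 is perfect, so the longest perfect 3' overlap is 0.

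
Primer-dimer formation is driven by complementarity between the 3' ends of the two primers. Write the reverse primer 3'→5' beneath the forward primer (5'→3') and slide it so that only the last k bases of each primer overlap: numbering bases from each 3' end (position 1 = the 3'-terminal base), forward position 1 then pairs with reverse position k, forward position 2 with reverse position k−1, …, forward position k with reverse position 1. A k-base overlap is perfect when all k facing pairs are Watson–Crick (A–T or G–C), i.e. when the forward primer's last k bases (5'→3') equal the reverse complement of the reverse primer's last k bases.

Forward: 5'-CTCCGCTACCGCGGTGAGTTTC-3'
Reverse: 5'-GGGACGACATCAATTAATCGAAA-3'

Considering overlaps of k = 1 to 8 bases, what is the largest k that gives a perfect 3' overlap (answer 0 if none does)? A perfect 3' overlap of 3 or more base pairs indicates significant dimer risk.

Longest perfect overlap: 4 complementary base pairs; significant dimer risk (threshold 3).

Last 8 bases (5'→3') — forward …TGAGTTTC, reverse …AATCGAAA.
Reverse complement of the reverse primer's last 8 bases: TTTCGATT; its first k bases are the reverse complement of the reverse primer's last k bases, so a perfect k-base overlap needs the forward primer's last k bases to equal them.
Comparing (forward last k vs required): k=1: C vs T ✗; k=2: TC vs TT ✗; k=3: TTC vs TTT ✗; k=4: TTTC vs TTTC ✓; k=5: GTTTC vs TTTCG ✗; k=6: AGTTTC vs TTTCGA ✗; k=7: GAGTTTC vs TTTCGAT ✗; k=8: TGAGTTTC vs TTTCGATT ✗.
Only k = 4 is perfect, so the longest perfect 3' overlap is 4.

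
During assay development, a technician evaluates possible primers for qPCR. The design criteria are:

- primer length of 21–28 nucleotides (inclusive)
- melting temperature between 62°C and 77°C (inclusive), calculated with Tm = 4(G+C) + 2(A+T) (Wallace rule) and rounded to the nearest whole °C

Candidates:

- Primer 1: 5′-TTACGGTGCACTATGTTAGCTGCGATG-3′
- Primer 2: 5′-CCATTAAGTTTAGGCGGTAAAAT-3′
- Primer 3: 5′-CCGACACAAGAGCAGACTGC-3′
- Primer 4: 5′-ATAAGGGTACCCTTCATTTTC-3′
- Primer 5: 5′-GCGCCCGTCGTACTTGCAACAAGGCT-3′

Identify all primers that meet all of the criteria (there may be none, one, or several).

Primer 2 only.

Primer 1 (27 nt, A=5 T=9 G=8 C=5): length 27 ✓; Tm = 2·14 + 4·13 = 80°C, outside 62–77°C ✗ — fails.
Primer 2 (23 nt, A=8 T=7 G=5 C=3): length 23 ✓; Tm = 2·15 + 4·8 = 62°C ✓ — passes.
Primer 3 (20 nt, A=7 T=1 G=5 C=7): length 20, outside 21–28 ✗; Tm = 2·8 + 4·12 = 64°C ✓ — fails.
Primer 4 (21 nt, A=5 T=8 G=3 C=5): length 21 ✓; Tm = 2·13 + 4·8 = 58°C, outside 62–77°C ✗ — fails.
Primer 5 (26 nt, A=5 T=5 G=7 C=9): length 26 ✓; Tm = 2·10 + 4·16 = 84°C, outside 62–77°C ✗ — fails.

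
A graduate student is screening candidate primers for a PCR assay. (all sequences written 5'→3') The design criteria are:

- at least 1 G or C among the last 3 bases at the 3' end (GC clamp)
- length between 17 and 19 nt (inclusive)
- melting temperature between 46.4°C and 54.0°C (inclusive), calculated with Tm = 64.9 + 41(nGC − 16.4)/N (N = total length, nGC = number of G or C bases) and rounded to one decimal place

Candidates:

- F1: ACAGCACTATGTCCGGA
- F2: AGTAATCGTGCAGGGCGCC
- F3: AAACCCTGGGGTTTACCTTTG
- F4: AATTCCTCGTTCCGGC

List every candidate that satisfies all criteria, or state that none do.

F1 only.

F1 (17 nt, A=5 T=3 G=4 C=5): 3' end GGA has 2 G/C ✓; length 17 ✓; Tm = 64.9 + 41·(9 − 16.4)/17 = 47.1°C ✓ — passes.
F2 (19 nt, A=4 T=3 G=7 C=5): 3' end GCC has 3 G/C ✓; length 19 ✓; Tm = 64.9 + 41·(12 − 16.4)/19 = 55.4°C, outside 46.4–54.0°C ✗ — fails.
F3 (21 nt, A=4 T=7 G=5 C=5): 3' end TTG has 1 G/C ✓; length 21, outside 17–19 ✗; Tm = 64.9 + 41·(10 − 16.4)/21 = 52.4°C ✓ — fails.
F4 (16 nt, A=2 T=5 G=3 C=6): 3' end GGC has 3 G/C ✓; length 16, outside 17–19 ✗; Tm = 64.9 + 41·(9 − 16.4)/16 = 45.9°C, outside 46.4–54.0°C ✗ — fails.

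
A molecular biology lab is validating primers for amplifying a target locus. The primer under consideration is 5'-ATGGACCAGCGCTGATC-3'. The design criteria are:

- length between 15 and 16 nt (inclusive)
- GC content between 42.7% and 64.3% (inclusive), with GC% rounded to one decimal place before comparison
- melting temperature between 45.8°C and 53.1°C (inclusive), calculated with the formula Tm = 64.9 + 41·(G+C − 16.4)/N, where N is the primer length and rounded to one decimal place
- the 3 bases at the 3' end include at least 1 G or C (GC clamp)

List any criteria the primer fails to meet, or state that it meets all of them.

Fails: length.

Base counts: A=4, T=3, G=5, C=5 (length 17).
length: length 17, outside 15–16 ✗
GC content: GC 10/17 = 58.8% ✓
Tm: Tm = 64.9 + 41·(10 − 16.4)/17 = 49.5°C ✓
GC clamp: 3' end ATC has 1 G/C ✓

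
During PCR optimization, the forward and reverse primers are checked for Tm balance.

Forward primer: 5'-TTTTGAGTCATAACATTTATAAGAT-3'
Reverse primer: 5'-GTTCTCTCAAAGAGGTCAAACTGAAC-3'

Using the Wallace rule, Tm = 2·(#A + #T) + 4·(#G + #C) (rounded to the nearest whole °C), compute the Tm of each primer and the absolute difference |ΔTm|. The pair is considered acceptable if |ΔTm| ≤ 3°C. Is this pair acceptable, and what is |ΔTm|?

|ΔTm| = 14°C; the pair is not acceptable.

Forward: A=9 T=11 G=3 C=2 → Tm = 2·20 + 4·5 = 60°C.
Reverse: A=9 T=6 G=5 C=6 → Tm = 2·15 + 4·11 = 74°C.
|ΔTm| = |60 − 74| = 14°C, > 3°C.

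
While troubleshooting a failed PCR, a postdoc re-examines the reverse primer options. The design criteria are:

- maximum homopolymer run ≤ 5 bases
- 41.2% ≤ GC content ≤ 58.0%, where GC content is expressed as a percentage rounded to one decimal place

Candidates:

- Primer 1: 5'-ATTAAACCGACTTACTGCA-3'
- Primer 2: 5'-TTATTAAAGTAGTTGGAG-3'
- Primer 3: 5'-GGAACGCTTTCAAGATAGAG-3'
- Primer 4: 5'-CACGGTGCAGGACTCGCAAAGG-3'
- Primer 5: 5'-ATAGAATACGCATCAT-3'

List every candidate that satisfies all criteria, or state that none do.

Primer 1 (19 nt, A=7 T=5 G=2 C=5): longest run = 3 ✓; GC 7/19 = 36.8%, outside 41.2–58.0% ✗ — fails.
Primer 2 (18 nt, A=6 T=7 G=5 C=0): longest run = 3 ✓; GC 5/18 = 27.8%, outside 41.2–58.0% ✗ — fails.
Primer 3 (20 nt, A=7 T=4 G=6 C=3): longest run = 3 ✓; GC 9/20 = 45.0% ✓ — passes.
Primer 4 (22 nt, A=6 T=2 G=8 C=6): longest run = 3 ✓; GC 14/22 = 63.6%, outside 41.2–58.0% ✗ — fails.
Primer 5 (16 nt, A=7 T=4 G=2 C=3): longest run = 2 ✓; GC 5/16 = 31.3%, outside 41.2–58.0% ✗ — fails.

Primer 3 only.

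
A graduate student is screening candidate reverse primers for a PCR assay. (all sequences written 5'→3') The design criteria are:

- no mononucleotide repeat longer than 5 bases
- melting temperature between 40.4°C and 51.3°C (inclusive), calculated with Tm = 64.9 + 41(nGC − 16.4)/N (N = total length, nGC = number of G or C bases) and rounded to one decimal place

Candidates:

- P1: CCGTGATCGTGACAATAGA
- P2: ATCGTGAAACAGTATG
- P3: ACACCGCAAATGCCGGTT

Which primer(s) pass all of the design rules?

P1 (19 nt, A=6 T=4 G=5 C=4): longest run = 2 ✓; Tm = 64.9 + 41·(9 − 16.4)/19 = 48.9°C ✓ — passes.
P2 (16 nt, A=6 T=4 G=4 C=2): longest run = 3 ✓; Tm = 64.9 + 41·(6 − 16.4)/16 = 38.3°C, outside 40.4–51.3°C ✗ — fails.
P3 (18 nt, A=5 T=3 G=4 C=6): longest run = 3 ✓; Tm = 64.9 + 41·(10 − 16.4)/18 = 50.3°C ✓ — passes.

P1 and P3.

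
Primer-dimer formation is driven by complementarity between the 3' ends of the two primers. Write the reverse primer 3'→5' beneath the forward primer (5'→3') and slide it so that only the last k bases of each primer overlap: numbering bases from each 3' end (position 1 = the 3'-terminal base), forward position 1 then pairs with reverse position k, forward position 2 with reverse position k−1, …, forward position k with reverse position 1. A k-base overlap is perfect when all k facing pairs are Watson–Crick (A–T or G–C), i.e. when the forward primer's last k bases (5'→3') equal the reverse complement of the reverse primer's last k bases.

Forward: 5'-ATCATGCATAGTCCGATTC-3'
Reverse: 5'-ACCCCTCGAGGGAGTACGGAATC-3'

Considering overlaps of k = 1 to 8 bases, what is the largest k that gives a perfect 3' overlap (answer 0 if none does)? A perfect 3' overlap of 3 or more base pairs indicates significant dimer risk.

Last 8 bases (5'→3') — forward …TCCGATTC, reverse …ACGGAATC.
Reverse complement of the reverse primer's last 8 bases: GATTCCGT; its first k bases are the reverse complement of the reverse primer's last k bases, so a perfect k-base overlap needs the forward primer's last k bases to equal them.
Comparing (forward last k vs required): k=1: C vs G ✗; k=2: TC vs GA ✗; k=3: TTC vs GAT ✗; k=4: ATTC vs GATT ✗; k=5: GATTC vs GATTC ✓; k=6: CGATTC vs GATTCC ✗; k=7: CCGATTC vs GATTCCG ✗; k=8: TCCGATTC vs GATTCCGT ✗.
Only k = 5 is perfect, so the longest perfect 3' overlap is 5.

Longest perfect overlap: 5 complementary base pairs; significant dimer risk (threshold 3).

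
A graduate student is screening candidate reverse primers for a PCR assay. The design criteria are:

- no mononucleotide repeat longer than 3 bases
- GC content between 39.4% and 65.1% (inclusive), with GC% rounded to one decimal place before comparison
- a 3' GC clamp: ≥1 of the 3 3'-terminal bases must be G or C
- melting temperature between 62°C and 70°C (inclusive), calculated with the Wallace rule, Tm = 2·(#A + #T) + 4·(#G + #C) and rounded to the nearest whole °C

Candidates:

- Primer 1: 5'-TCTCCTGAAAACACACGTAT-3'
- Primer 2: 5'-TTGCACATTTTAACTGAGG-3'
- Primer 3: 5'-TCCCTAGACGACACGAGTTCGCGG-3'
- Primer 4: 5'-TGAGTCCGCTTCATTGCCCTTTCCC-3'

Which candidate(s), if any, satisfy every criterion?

Primer 1 (20 nt, A=7 T=5 G=2 C=6): longest run = 4, exceeds 3 ✗; GC 8/20 = 40.0% ✓; 3' end TAT has 0 G/C, need ≥1 ✗; Tm = 2·12 + 4·8 = 56°C, outside 62–70°C ✗ — fails.
Primer 2 (19 nt, A=5 T=7 G=4 C=3): longest run = 4, exceeds 3 ✗; GC 7/19 = 36.8%, outside 39.4–65.1% ✗; 3' end AGG has 2 G/C ✓; Tm = 2·12 + 4·7 = 52°C, outside 62–70°C ✗ — fails.
Primer 3 (24 nt, A=5 T=4 G=7 C=8): longest run = 3 ✓; GC 15/24 = 62.5% ✓; 3' end CGG has 3 G/C ✓; Tm = 2·9 + 4·15 = 78°C, outside 62–70°C ✗ — fails.
Primer 4 (25 nt, A=2 T=9 G=4 C=10): longest run = 3 ✓; GC 14/25 = 56.0% ✓; 3' end CCC has 3 G/C ✓; Tm = 2·11 + 4·14 = 78°C, outside 62–70°C ✗ — fails.

None of the candidates satisfy all criteria.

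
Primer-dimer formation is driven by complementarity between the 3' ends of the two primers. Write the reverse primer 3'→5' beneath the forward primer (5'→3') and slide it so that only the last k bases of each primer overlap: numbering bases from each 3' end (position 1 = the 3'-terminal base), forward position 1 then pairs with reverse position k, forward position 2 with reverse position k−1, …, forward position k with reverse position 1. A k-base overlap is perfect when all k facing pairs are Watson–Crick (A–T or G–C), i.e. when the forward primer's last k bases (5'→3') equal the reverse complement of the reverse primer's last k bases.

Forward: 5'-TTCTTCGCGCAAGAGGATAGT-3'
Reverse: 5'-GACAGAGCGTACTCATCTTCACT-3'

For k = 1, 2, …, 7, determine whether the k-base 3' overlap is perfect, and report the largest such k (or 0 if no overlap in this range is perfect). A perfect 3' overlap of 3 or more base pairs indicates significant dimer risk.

Longest perfect overlap: 3 complementary base pairs; significant dimer risk (threshold 3).

Last 7 bases (5'→3') — forward …GGATAGT, reverse …CTTCACT.
Reverse complement of the reverse primer's last 7 bases: AGTGAAG; its first k bases are the reverse complement of the reverse primer's last k bases, so a perfect k-base overlap needs the forward primer's last k bases to equal them.
Comparing (forward last k vs required): k=1: T vs A ✗; k=2: GT vs AG ✗; k=3: AGT vs AGT ✓; k=4: TAGT vs AGTG ✗; k=5: ATAGT vs AGTGA ✗; k=6: GATAGT vs AGTGAA ✗; k=7: GGATAGT vs AGTGAAG ✗.
Only k = 3 is perfect, so the longest perfect 3' overlap is 3.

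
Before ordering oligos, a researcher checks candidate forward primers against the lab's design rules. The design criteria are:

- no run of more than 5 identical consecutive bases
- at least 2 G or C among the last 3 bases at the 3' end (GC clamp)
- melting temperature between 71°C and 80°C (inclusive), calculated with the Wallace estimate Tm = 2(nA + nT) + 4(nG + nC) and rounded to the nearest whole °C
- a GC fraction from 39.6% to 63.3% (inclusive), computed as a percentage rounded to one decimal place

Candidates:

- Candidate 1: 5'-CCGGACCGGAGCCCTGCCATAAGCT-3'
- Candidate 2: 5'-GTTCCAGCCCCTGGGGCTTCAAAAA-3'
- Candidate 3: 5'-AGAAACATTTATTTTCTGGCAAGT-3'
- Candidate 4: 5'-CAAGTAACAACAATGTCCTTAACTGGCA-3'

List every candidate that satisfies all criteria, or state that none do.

None of the candidates satisfy all criteria.

Candidate 1 (25 nt, A=5 T=3 G=7 C=10): longest run = 3 ✓; 3' end GCT has 2 G/C ✓; Tm = 2·8 + 4·17 = 84°C, outside 71–80°C ✗; GC 17/25 = 68.0%, outside 39.6–63.3% ✗ — fails.
Candidate 2 (25 nt, A=6 T=5 G=6 C=8): longest run = 5 ✓; 3' end AAA has 0 G/C, need ≥2 ✗; Tm = 2·11 + 4·14 = 78°C ✓; GC 14/25 = 56.0% ✓ — fails.
Candidate 3 (24 nt, A=8 T=9 G=4 C=3): longest run = 4 ✓; 3' end AGT has 1 G/C, need ≥2 ✗; Tm = 2·17 + 4·7 = 62°C, outside 71–80°C ✗; GC 7/24 = 29.2%, outside 39.6–63.3% ✗ — fails.
Candidate 4 (28 nt, A=11 T=6 G=4 C=7): longest run = 2 ✓; 3' end GCA has 2 G/C ✓; Tm = 2·17 + 4·11 = 78°C ✓; GC 11/28 = 39.3%, outside 39.6–63.3% ✗ — fails.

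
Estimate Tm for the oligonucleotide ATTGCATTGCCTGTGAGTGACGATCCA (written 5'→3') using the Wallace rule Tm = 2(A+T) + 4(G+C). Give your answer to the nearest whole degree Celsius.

Base counts: A=6, T=8, G=7, C=6 (length 27).
Tm = 2·(6+8) + 4·(7+6) = 2·14 + 4·13 = 28 + 52 = 80°C.

80°C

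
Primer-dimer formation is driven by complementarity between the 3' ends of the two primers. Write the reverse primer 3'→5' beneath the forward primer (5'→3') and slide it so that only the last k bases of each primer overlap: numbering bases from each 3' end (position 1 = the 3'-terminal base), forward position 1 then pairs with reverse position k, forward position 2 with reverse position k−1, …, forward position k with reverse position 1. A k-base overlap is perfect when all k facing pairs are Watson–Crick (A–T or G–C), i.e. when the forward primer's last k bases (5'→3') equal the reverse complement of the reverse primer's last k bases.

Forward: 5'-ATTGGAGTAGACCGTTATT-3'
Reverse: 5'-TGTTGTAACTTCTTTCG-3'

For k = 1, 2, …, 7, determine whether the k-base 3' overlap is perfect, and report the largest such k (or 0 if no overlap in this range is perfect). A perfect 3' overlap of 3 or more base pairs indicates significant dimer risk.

Longest perfect overlap: 0 complementary base pairs; below the dimer-risk threshold (threshold 3).

Last 7 bases (5'→3') — forward …CGTTATT, reverse …TCTTTCG.
Reverse complement of the reverse primer's last 7 bases: CGAAAGA; its first k bases are the reverse complement of the reverse primer's last k bases, so a perfect k-base overlap needs the forward primer's last k bases to equal them.
Comparing (forward last k vs required): k=1: T vs C ✗; k=2: TT vs CG ✗; k=3: ATT vs CGA ✗; k=4: TATT vs CGAA ✗; k=5: TTATT vs CGAAA ✗; k=6: GTTATT vs CGAAAG ✗; k=7: CGTTATT vs CGAAAGA ✗.
No overlap length from 1 to 7 is perfect, so the longest perfect 3' overlap is 0.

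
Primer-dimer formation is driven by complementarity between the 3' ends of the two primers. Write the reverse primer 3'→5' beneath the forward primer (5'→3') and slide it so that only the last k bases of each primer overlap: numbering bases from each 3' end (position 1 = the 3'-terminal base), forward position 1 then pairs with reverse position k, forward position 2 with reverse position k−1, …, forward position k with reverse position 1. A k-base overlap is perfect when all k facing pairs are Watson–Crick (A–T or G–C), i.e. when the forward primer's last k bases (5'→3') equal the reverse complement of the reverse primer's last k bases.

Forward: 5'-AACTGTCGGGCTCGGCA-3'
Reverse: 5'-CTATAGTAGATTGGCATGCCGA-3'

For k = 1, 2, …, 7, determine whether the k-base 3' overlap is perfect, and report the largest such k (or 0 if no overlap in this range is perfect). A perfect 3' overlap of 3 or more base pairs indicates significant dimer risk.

Longest perfect overlap: 6 complementary base pairs; significant dimer risk (threshold 3).

Last 7 bases (5'→3') — forward …CTCGGCA, reverse …ATGCCGA.
Reverse complement of the reverse primer's last 7 bases: TCGGCAT; its first k bases are the reverse complement of the reverse primer's last k bases, so a perfect k-base overlap needs the forward primer's last k bases to equal them.
Comparing (forward last k vs required): k=1: A vs T ✗; k=2: CA vs TC ✗; k=3: GCA vs TCG ✗; k=4: GGCA vs TCGG ✗; k=5: CGGCA vs TCGGC ✗; k=6: TCGGCA vs TCGGCA ✓; k=7: CTCGGCA vs TCGGCAT ✗.
Only k = 6 is perfect, so the longest perfect 3' overlap is 6.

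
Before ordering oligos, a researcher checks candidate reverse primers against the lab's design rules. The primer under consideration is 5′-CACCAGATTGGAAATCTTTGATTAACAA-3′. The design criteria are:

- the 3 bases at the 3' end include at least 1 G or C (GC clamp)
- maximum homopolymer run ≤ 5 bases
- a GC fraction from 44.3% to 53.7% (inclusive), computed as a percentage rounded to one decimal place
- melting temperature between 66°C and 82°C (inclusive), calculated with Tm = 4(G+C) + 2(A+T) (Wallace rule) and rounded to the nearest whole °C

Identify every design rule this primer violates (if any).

Fails: GC content.

Base counts: A=11, T=8, G=4, C=5 (length 28).
GC clamp: 3' end CAA has 1 G/C ✓
homopolymer run: longest run = 3 ✓
GC content: GC 9/28 = 32.1%, outside 44.3–53.7% ✗
Tm: Tm = 2·19 + 4·9 = 74°C ✓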